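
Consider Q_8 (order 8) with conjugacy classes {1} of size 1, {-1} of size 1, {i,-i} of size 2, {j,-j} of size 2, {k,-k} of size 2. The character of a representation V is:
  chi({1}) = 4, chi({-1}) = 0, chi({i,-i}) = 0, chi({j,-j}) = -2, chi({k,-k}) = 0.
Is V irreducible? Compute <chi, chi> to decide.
Not irreducible (reducible): <chi, chi> = 3 > 1.

<chi, chi> = (1/|G|) sum_C |C| * |chi(C)|^2 = (1/8)[1*|4|^2 + 1*|0|^2 + 2*|0|^2 + 2*|-2|^2 + 2*|0|^2]
  = (1/8)[(16) + (0) + (0) + (8) + (0)] = 24/8 = 3.
A character is irreducible iff <chi, chi> = 1, so this representation is reducible.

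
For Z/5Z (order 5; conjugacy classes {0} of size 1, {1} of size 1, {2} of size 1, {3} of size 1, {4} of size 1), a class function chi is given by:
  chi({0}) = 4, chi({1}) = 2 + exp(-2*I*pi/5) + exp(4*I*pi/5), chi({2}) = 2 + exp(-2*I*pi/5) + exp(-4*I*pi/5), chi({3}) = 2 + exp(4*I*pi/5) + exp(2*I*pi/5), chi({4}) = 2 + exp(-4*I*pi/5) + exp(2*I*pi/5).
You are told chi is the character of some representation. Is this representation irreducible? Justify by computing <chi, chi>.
Not irreducible (reducible): <chi, chi> = 6 > 1.

Why: <chi, chi> = (1/|G|) sum_C |C| * |chi(C)|^2 = (1/5)[1*|4|^2 + 1*|2 + exp(-2*I*pi/5) + exp(4*I*pi/5)|^2 + 1*|2 + exp(-2*I*pi/5) + exp(-4*I*pi/5)|^2 + 1*|2 + exp(4*I*pi/5) + exp(2*I*pi/5)|^2 + 1*|2 + exp(-4*I*pi/5) + exp(2*I*pi/5)|^2]
  = (1/5)[(16) + (6 + 2*exp(-2*I*pi/5) + 3*exp(-4*I*pi/5) + 3*exp(4*I*pi/5) + 2*exp(2*I*pi/5)) + (6 + 3*exp(-2*I*pi/5) + 2*exp(-4*I*pi/5) + 2*exp(4*I*pi/5) + 3*exp(2*I*pi/5)) + (6 + 3*exp(-2*I*pi/5) + 2*exp(-4*I*pi/5) + 2*exp(4*I*pi/5) + 3*exp(2*I*pi/5)) + (6 + 2*exp(-2*I*pi/5) + 3*exp(-4*I*pi/5) + 3*exp(4*I*pi/5) + 2*exp(2*I*pi/5))] = 30/5 = 6.
(Exp terms are combined using exp(i*s)*conj(exp(i*t)) = exp(i*(s-t)), and sums of them are collapsed using the identity that for every m > 1 the m distinct m-th roots of unity sum to 0, e.g. 1 + exp(2*I*pi/3) + exp(-2*I*pi/3) = 0.)
A character is irreducible iff <chi, chi> = 1, so this representation is reducible.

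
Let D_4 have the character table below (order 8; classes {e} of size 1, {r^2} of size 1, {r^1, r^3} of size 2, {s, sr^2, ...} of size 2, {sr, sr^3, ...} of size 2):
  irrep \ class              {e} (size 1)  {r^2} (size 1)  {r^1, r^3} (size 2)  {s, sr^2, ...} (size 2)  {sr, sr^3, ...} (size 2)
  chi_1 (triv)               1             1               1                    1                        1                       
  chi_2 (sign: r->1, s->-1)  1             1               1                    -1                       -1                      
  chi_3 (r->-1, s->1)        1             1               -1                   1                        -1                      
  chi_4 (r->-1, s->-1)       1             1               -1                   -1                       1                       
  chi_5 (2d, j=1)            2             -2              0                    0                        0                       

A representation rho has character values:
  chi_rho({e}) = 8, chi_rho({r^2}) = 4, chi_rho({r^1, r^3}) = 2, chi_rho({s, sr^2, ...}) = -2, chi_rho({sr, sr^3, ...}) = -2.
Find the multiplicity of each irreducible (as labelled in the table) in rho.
Multiplicities: chi_1: 1, chi_2: 3, chi_3: 1, chi_4: 1, chi_5: 1.

Justification: Use <chi_rho, chi> = (1/|G|) sum_C |C| * chi_rho(C) * conj(chi(C)) with |G| = 8 for each irreducible chi in the table:
  <chi_rho, chi_1> = (1/8)[1*(8)*conj(1) + 1*(4)*conj(1) + 2*(2)*conj(1) + 2*(-2)*conj(1) + 2*(-2)*conj(1)]
      = (1/8)[(8) + (4) + (4) + (-4) + (-4)] = 8/8 = 1
  <chi_rho, chi_2> = (1/8)[1*(8)*conj(1) + 1*(4)*conj(1) + 2*(2)*conj(1) + 2*(-2)*conj(-1) + 2*(-2)*conj(-1)]
      = (1/8)[(8) + (4) + (4) + (4) + (4)] = 24/8 = 3
  <chi_rho, chi_3> = (1/8)[1*(8)*conj(1) + 1*(4)*conj(1) + 2*(2)*conj(-1) + 2*(-2)*conj(1) + 2*(-2)*conj(-1)]
      = (1/8)[(8) + (4) + (-4) + (-4) + (4)] = 8/8 = 1
  <chi_rho, chi_4> = (1/8)[1*(8)*conj(1) + 1*(4)*conj(1) + 2*(2)*conj(-1) + 2*(-2)*conj(-1) + 2*(-2)*conj(1)]
      = (1/8)[(8) + (4) + (-4) + (4) + (-4)] = 8/8 = 1
  <chi_rho, chi_5> = (1/8)[1*(8)*conj(2) + 1*(4)*conj(-2) + 2*(2)*conj(0) + 2*(-2)*conj(0) + 2*(-2)*conj(0)]
      = (1/8)[(16) + (-8) + (0) + (0) + (0)] = 8/8 = 1
Dimension check: dim(rho) = sum (mult * dim) = 1*1 + 3*1 + 1*1 + 1*1 + 1*2 = 8 = chi_rho(e) = 8.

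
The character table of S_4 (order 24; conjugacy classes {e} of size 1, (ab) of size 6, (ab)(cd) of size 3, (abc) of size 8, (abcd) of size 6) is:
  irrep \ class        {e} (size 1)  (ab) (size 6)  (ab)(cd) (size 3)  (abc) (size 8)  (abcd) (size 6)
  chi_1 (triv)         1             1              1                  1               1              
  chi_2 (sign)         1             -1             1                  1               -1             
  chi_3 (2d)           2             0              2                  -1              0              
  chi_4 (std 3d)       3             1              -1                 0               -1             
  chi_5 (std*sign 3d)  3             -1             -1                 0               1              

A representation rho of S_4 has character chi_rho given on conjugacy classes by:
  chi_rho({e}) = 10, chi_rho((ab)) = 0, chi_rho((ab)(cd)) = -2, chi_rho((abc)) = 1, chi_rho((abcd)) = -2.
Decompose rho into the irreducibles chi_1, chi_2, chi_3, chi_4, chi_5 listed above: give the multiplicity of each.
Multiplicities: chi_1: 0, chi_2: 1, chi_3: 0, chi_4: 2, chi_5: 1.

Proof sketch: Use <chi_rho, chi> = (1/|G|) sum_C |C| * chi_rho(C) * conj(chi(C)) with |G| = 24 for each irreducible chi in the table:
  <chi_rho, chi_1> = (1/24)[1*(10)*conj(1) + 6*(0)*conj(1) + 3*(-2)*conj(1) + 8*(1)*conj(1) + 6*(-2)*conj(1)]
      = (1/24)[(10) + (0) + (-6) + (8) + (-12)] = 0/24 = 0
  <chi_rho, chi_2> = (1/24)[1*(10)*conj(1) + 6*(0)*conj(-1) + 3*(-2)*conj(1) + 8*(1)*conj(1) + 6*(-2)*conj(-1)]
      = (1/24)[(10) + (0) + (-6) + (8) + (12)] = 24/24 = 1
  <chi_rho, chi_3> = (1/24)[1*(10)*conj(2) + 6*(0)*conj(0) + 3*(-2)*conj(2) + 8*(1)*conj(-1) + 6*(-2)*conj(0)]
      = (1/24)[(20) + (0) + (-12) + (-8) + (0)] = 0/24 = 0
  <chi_rho, chi_4> = (1/24)[1*(10)*conj(3) + 6*(0)*conj(1) + 3*(-2)*conj(-1) + 8*(1)*conj(0) + 6*(-2)*conj(-1)]
      = (1/24)[(30) + (0) + (6) + (0) + (12)] = 48/24 = 2
  <chi_rho, chi_5> = (1/24)[1*(10)*conj(3) + 6*(0)*conj(-1) + 3*(-2)*conj(-1) + 8*(1)*conj(0) + 6*(-2)*conj(1)]
      = (1/24)[(30) + (0) + (6) + (0) + (-12)] = 24/24 = 1
Dimension check: dim(rho) = sum (mult * dim) = 0*1 + 1*1 + 0*2 + 2*3 + 1*3 = 10 = chi_rho(e) = 10.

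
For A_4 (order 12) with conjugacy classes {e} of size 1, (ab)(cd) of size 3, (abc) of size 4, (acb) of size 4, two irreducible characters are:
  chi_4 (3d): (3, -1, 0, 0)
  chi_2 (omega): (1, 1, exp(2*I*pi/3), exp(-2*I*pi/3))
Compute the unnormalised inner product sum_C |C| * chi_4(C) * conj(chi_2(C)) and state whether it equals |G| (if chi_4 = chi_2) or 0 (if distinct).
Sum = 0; so <chi_4, chi_2> = 0 (distinct irreducibles are orthogonal).

Why: Compute term by term over conjugacy classes (|C| * chi_4(C) * conj(chi_2(C))):
  1*(3)*conj(1) + 3*(-1)*conj(1) + 4*(0)*conj(exp(2*I*pi/3)) + 4*(0)*conj(exp(-2*I*pi/3))
  = (3) + (-3) + (0) + (0)
  = 0.
(Exp terms are combined using exp(i*s)*conj(exp(i*t)) = exp(i*(s-t)), and sums of them are collapsed using the identity that for every m > 1 the m distinct m-th roots of unity sum to 0, e.g. 1 + exp(2*I*pi/3) + exp(-2*I*pi/3) = 0.)
Dividing by |G| = 12 gives 0/12 = 0, matching the row-orthogonality relation <chi_4, chi_2> = [chi_4 = chi_2].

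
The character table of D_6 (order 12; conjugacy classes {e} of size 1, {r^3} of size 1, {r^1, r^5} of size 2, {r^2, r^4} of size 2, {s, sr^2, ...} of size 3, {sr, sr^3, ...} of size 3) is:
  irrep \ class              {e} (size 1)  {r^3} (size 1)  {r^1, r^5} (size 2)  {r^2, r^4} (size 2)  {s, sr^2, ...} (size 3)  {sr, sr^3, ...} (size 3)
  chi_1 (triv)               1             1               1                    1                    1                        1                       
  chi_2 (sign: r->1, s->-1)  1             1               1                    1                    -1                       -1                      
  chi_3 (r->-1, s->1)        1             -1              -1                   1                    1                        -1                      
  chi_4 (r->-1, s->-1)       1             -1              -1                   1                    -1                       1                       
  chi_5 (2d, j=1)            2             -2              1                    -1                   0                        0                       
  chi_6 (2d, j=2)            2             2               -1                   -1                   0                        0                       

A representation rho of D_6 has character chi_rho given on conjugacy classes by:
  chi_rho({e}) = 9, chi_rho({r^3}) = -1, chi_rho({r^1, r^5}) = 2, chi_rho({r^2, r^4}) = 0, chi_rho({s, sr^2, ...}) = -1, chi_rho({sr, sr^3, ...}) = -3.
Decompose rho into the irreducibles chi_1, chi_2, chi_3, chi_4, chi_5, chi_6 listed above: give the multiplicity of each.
Multiplicities: chi_1: 0, chi_2: 2, chi_3: 1, chi_4: 0, chi_5: 2, chi_6: 1.

Derivation: Use <chi_rho, chi> = (1/|G|) sum_C |C| * chi_rho(C) * conj(chi(C)) with |G| = 12 for each irreducible chi in the table:
  <chi_rho, chi_1> = (1/12)[1*(9)*conj(1) + 1*(-1)*conj(1) + 2*(2)*conj(1) + 2*(0)*conj(1) + 3*(-1)*conj(1) + 3*(-3)*conj(1)]
      = (1/12)[(9) + (-1) + (4) + (0) + (-3) + (-9)] = 0/12 = 0
  <chi_rho, chi_2> = (1/12)[1*(9)*conj(1) + 1*(-1)*conj(1) + 2*(2)*conj(1) + 2*(0)*conj(1) + 3*(-1)*conj(-1) + 3*(-3)*conj(-1)]
      = (1/12)[(9) + (-1) + (4) + (0) + (3) + (9)] = 24/12 = 2
  <chi_rho, chi_3> = (1/12)[1*(9)*conj(1) + 1*(-1)*conj(-1) + 2*(2)*conj(-1) + 2*(0)*conj(1) + 3*(-1)*conj(1) + 3*(-3)*conj(-1)]
      = (1/12)[(9) + (1) + (-4) + (0) + (-3) + (9)] = 12/12 = 1
  <chi_rho, chi_4> = (1/12)[1*(9)*conj(1) + 1*(-1)*conj(-1) + 2*(2)*conj(-1) + 2*(0)*conj(1) + 3*(-1)*conj(-1) + 3*(-3)*conj(1)]
      = (1/12)[(9) + (1) + (-4) + (0) + (3) + (-9)] = 0/12 = 0
  <chi_rho, chi_5> = (1/12)[1*(9)*conj(2) + 1*(-1)*conj(-2) + 2*(2)*conj(1) + 2*(0)*conj(-1) + 3*(-1)*conj(0) + 3*(-3)*conj(0)]
      = (1/12)[(18) + (2) + (4) + (0) + (0) + (0)] = 24/12 = 2
  <chi_rho, chi_6> = (1/12)[1*(9)*conj(2) + 1*(-1)*conj(2) + 2*(2)*conj(-1) + 2*(0)*conj(-1) + 3*(-1)*conj(0) + 3*(-3)*conj(0)]
      = (1/12)[(18) + (-2) + (-4) + (0) + (0) + (0)] = 12/12 = 1
Dimension check: dim(rho) = sum (mult * dim) = 0*1 + 2*1 + 1*1 + 0*1 + 2*2 + 1*2 = 9 = chi_rho(e) = 9.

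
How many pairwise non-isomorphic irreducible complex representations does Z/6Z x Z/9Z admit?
54

Why: The number of irreducible complex representations of a finite group equals its number of conjugacy classes. Z/6Z x Z/9Z is abelian of order 54, so every element is its own conjugacy class: 54 classes, so Z/6Z x Z/9Z (order 54) has exactly 54 irreducible complex representations.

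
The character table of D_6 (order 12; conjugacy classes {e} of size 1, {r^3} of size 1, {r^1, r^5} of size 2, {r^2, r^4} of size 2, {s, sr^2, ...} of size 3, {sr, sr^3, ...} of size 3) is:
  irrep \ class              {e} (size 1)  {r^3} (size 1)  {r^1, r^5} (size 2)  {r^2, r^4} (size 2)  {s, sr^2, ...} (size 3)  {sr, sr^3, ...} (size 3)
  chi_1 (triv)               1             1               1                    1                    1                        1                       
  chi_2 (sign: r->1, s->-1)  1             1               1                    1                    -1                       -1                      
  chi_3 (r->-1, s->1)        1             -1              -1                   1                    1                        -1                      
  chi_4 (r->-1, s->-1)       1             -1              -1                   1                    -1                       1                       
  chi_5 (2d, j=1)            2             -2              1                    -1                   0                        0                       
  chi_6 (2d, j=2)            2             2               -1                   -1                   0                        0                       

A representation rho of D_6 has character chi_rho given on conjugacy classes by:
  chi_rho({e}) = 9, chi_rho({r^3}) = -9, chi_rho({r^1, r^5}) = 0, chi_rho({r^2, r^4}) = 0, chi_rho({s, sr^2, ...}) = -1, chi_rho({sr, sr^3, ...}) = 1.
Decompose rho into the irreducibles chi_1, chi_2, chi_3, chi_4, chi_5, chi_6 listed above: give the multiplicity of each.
Multiplicities: chi_1: 0, chi_2: 0, chi_3: 1, chi_4: 2, chi_5: 3, chi_6: 0.

Details: Use <chi_rho, chi> = (1/|G|) sum_C |C| * chi_rho(C) * conj(chi(C)) with |G| = 12 for each irreducible chi in the table:
  <chi_rho, chi_1> = (1/12)[1*(9)*conj(1) + 1*(-9)*conj(1) + 2*(0)*conj(1) + 2*(0)*conj(1) + 3*(-1)*conj(1) + 3*(1)*conj(1)]
      = (1/12)[(9) + (-9) + (0) + (0) + (-3) + (3)] = 0/12 = 0
  <chi_rho, chi_2> = (1/12)[1*(9)*conj(1) + 1*(-9)*conj(1) + 2*(0)*conj(1) + 2*(0)*conj(1) + 3*(-1)*conj(-1) + 3*(1)*conj(-1)]
      = (1/12)[(9) + (-9) + (0) + (0) + (3) + (-3)] = 0/12 = 0
  <chi_rho, chi_3> = (1/12)[1*(9)*conj(1) + 1*(-9)*conj(-1) + 2*(0)*conj(-1) + 2*(0)*conj(1) + 3*(-1)*conj(1) + 3*(1)*conj(-1)]
      = (1/12)[(9) + (9) + (0) + (0) + (-3) + (-3)] = 12/12 = 1
  <chi_rho, chi_4> = (1/12)[1*(9)*conj(1) + 1*(-9)*conj(-1) + 2*(0)*conj(-1) + 2*(0)*conj(1) + 3*(-1)*conj(-1) + 3*(1)*conj(1)]
      = (1/12)[(9) + (9) + (0) + (0) + (3) + (3)] = 24/12 = 2
  <chi_rho, chi_5> = (1/12)[1*(9)*conj(2) + 1*(-9)*conj(-2) + 2*(0)*conj(1) + 2*(0)*conj(-1) + 3*(-1)*conj(0) + 3*(1)*conj(0)]
      = (1/12)[(18) + (18) + (0) + (0) + (0) + (0)] = 36/12 = 3
  <chi_rho, chi_6> = (1/12)[1*(9)*conj(2) + 1*(-9)*conj(2) + 2*(0)*conj(-1) + 2*(0)*conj(-1) + 3*(-1)*conj(0) + 3*(1)*conj(0)]
      = (1/12)[(18) + (-18) + (0) + (0) + (0) + (0)] = 0/12 = 0
Dimension check: dim(rho) = sum (mult * dim) = 0*1 + 0*1 + 1*1 + 2*1 + 3*2 + 0*2 = 9 = chi_rho(e) = 9.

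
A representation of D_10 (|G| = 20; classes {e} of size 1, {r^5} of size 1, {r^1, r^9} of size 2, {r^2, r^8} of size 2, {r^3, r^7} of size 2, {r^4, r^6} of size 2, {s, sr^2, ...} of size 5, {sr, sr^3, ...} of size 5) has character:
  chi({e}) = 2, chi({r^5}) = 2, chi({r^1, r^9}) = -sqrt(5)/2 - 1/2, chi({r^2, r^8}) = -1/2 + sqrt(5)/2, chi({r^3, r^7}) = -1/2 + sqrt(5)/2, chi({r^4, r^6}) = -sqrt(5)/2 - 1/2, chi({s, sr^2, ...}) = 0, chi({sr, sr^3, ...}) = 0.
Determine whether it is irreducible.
Irreducible: <chi, chi> = 1.

Justification: <chi, chi> = (1/|G|) sum_C |C| * |chi(C)|^2 = (1/20)[1*|2|^2 + 1*|2|^2 + 2*|-sqrt(5)/2 - 1/2|^2 + 2*|-1/2 + sqrt(5)/2|^2 + 2*|-1/2 + sqrt(5)/2|^2 + 2*|-sqrt(5)/2 - 1/2|^2 + 5*|0|^2 + 5*|0|^2]
  = (1/20)[(4) + (4) + (sqrt(5) + 3) + (3 - sqrt(5)) + (3 - sqrt(5)) + (sqrt(5) + 3) + (0) + (0)] = 20/20 = 1.
A character is irreducible iff <chi, chi> = 1, so this representation is irreducible.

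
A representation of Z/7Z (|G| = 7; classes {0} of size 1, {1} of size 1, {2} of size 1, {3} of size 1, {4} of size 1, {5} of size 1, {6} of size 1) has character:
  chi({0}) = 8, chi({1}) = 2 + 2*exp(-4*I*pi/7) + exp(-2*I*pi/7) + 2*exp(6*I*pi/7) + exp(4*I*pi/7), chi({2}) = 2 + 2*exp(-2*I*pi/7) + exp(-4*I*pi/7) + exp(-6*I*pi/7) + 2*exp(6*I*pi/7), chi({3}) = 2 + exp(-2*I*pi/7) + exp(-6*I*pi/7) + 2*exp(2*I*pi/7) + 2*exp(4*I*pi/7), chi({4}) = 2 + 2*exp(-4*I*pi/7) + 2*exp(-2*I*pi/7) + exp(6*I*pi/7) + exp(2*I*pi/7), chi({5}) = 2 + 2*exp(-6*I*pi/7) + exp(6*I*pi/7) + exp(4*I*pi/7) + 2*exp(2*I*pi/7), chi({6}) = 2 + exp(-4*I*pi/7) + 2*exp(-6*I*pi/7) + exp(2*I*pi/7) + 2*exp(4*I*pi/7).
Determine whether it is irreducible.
Not irreducible (reducible): <chi, chi> = 14 > 1.

Argument: <chi, chi> = (1/|G|) sum_C |C| * |chi(C)|^2 = (1/7)[1*|8|^2 + 1*|2 + 2*exp(-4*I*pi/7) + exp(-2*I*pi/7) + 2*exp(6*I*pi/7) + exp(4*I*pi/7)|^2 + 1*|2 + 2*exp(-2*I*pi/7) + exp(-4*I*pi/7) + exp(-6*I*pi/7) + 2*exp(6*I*pi/7)|^2 + 1*|2 + exp(-2*I*pi/7) + exp(-6*I*pi/7) + 2*exp(2*I*pi/7) + 2*exp(4*I*pi/7)|^2 + 1*|2 + 2*exp(-4*I*pi/7) + 2*exp(-2*I*pi/7) + exp(6*I*pi/7) + exp(2*I*pi/7)|^2 + 1*|2 + 2*exp(-6*I*pi/7) + exp(6*I*pi/7) + exp(4*I*pi/7) + 2*exp(2*I*pi/7)|^2 + 1*|2 + exp(-4*I*pi/7) + 2*exp(-6*I*pi/7) + exp(2*I*pi/7) + 2*exp(4*I*pi/7)|^2]
  = (1/7)[(64) + (14 + 10*exp(-4*I*pi/7) + 6*exp(-2*I*pi/7) + 9*exp(-6*I*pi/7) + 9*exp(6*I*pi/7) + 6*exp(2*I*pi/7) + 10*exp(4*I*pi/7)) + (14 + 9*exp(-2*I*pi/7) + 6*exp(-4*I*pi/7) + 10*exp(-6*I*pi/7) + 10*exp(6*I*pi/7) + 6*exp(4*I*pi/7) + 9*exp(2*I*pi/7)) + (14 + 9*exp(-4*I*pi/7) + 10*exp(-2*I*pi/7) + 6*exp(-6*I*pi/7) + 6*exp(6*I*pi/7) + 10*exp(2*I*pi/7) + 9*exp(4*I*pi/7)) + (14 + 9*exp(-4*I*pi/7) + 10*exp(-2*I*pi/7) + 6*exp(-6*I*pi/7) + 6*exp(6*I*pi/7) + 10*exp(2*I*pi/7) + 9*exp(4*I*pi/7)) + (14 + 9*exp(-2*I*pi/7) + 6*exp(-4*I*pi/7) + 10*exp(-6*I*pi/7) + 10*exp(6*I*pi/7) + 6*exp(4*I*pi/7) + 9*exp(2*I*pi/7)) + (14 + 10*exp(-4*I*pi/7) + 6*exp(-2*I*pi/7) + 9*exp(-6*I*pi/7) + 9*exp(6*I*pi/7) + 6*exp(2*I*pi/7) + 10*exp(4*I*pi/7))] = 98/7 = 14.
(Exp terms are combined using exp(i*s)*conj(exp(i*t)) = exp(i*(s-t)), and sums of them are collapsed using the identity that for every m > 1 the m distinct m-th roots of unity sum to 0, e.g. 1 + exp(2*I*pi/3) + exp(-2*I*pi/3) = 0.)
A character is irreducible iff <chi, chi> = 1, so this representation is reducible.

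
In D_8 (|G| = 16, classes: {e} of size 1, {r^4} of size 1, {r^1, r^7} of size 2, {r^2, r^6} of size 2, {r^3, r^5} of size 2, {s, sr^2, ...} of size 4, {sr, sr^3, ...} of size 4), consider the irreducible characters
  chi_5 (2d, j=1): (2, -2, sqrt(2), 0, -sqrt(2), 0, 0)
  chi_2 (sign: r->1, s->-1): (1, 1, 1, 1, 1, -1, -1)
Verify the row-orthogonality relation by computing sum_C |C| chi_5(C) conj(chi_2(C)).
Sum = 0; so <chi_5, chi_2> = 0 (distinct irreducibles are orthogonal).

Details: Compute term by term over conjugacy classes (|C| * chi_5(C) * conj(chi_2(C))):
  1*(2)*conj(1) + 1*(-2)*conj(1) + 2*(sqrt(2))*conj(1) + 2*(0)*conj(1) + 2*(-sqrt(2))*conj(1) + 4*(0)*conj(-1) + 4*(0)*conj(-1)
  = (2) + (-2) + (2*sqrt(2)) + (0) + (-2*sqrt(2)) + (0) + (0)
  = 0.
Dividing by |G| = 16 gives 0/16 = 0, matching the row-orthogonality relation <chi_5, chi_2> = [chi_5 = chi_2].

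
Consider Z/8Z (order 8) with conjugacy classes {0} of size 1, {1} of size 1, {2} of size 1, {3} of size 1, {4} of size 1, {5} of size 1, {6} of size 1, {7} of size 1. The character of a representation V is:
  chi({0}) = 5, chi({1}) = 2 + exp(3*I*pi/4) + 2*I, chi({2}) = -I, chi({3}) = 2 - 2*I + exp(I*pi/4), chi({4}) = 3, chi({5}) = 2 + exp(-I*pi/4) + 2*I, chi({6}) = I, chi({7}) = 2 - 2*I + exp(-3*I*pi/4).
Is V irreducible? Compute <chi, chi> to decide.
Not irreducible (reducible): <chi, chi> = 9 > 1.

Justification: <chi, chi> = (1/|G|) sum_C |C| * |chi(C)|^2 = (1/8)[1*|5|^2 + 1*|2 + exp(3*I*pi/4) + 2*I|^2 + 1*|-I|^2 + 1*|2 - 2*I + exp(I*pi/4)|^2 + 1*|3|^2 + 1*|2 + exp(-I*pi/4) + 2*I|^2 + 1*|I|^2 + 1*|2 - 2*I + exp(-3*I*pi/4)|^2]
  = (1/8)[(25) + (9) + (1) + (9) + (9) + (9) + (1) + (9)] = 72/8 = 9.
(Exp terms are combined using exp(i*s)*conj(exp(i*t)) = exp(i*(s-t)), and sums of them are collapsed using the identity that for every m > 1 the m distinct m-th roots of unity sum to 0, e.g. 1 + exp(2*I*pi/3) + exp(-2*I*pi/3) = 0.)
A character is irreducible iff <chi, chi> = 1, so this representation is reducible.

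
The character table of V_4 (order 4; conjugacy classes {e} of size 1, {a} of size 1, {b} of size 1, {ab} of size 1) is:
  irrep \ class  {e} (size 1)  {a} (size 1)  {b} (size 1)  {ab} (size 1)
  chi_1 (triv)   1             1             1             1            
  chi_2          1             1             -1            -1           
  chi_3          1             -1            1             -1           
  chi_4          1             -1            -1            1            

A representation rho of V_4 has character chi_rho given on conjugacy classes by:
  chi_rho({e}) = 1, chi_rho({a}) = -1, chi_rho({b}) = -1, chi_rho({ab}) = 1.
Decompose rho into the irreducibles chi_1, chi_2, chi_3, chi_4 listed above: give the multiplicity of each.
Multiplicities: chi_1: 0, chi_2: 0, chi_3: 0, chi_4: 1.

Justification: Use <chi_rho, chi> = (1/|G|) sum_C |C| * chi_rho(C) * conj(chi(C)) with |G| = 4 for each irreducible chi in the table:
  <chi_rho, chi_1> = (1/4)[1*(1)*conj(1) + 1*(-1)*conj(1) + 1*(-1)*conj(1) + 1*(1)*conj(1)]
      = (1/4)[(1) + (-1) + (-1) + (1)] = 0/4 = 0
  <chi_rho, chi_2> = (1/4)[1*(1)*conj(1) + 1*(-1)*conj(1) + 1*(-1)*conj(-1) + 1*(1)*conj(-1)]
      = (1/4)[(1) + (-1) + (1) + (-1)] = 0/4 = 0
  <chi_rho, chi_3> = (1/4)[1*(1)*conj(1) + 1*(-1)*conj(-1) + 1*(-1)*conj(1) + 1*(1)*conj(-1)]
      = (1/4)[(1) + (1) + (-1) + (-1)] = 0/4 = 0
  <chi_rho, chi_4> = (1/4)[1*(1)*conj(1) + 1*(-1)*conj(-1) + 1*(-1)*conj(-1) + 1*(1)*conj(1)]
      = (1/4)[(1) + (1) + (1) + (1)] = 4/4 = 1
Dimension check: dim(rho) = sum (mult * dim) = 0*1 + 0*1 + 0*1 + 1*1 = 1 = chi_rho(e) = 1.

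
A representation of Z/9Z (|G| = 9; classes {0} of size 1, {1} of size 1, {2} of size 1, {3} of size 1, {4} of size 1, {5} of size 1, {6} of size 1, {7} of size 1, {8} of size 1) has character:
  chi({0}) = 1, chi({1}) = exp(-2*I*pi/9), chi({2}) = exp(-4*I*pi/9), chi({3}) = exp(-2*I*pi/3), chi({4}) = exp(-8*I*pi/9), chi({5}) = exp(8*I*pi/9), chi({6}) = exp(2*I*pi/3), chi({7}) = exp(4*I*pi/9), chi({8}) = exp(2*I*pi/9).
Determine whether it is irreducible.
Irreducible: <chi, chi> = 1.

Derivation: <chi, chi> = (1/|G|) sum_C |C| * |chi(C)|^2 = (1/9)[1*|1|^2 + 1*|exp(-2*I*pi/9)|^2 + 1*|exp(-4*I*pi/9)|^2 + 1*|exp(-2*I*pi/3)|^2 + 1*|exp(-8*I*pi/9)|^2 + 1*|exp(8*I*pi/9)|^2 + 1*|exp(2*I*pi/3)|^2 + 1*|exp(4*I*pi/9)|^2 + 1*|exp(2*I*pi/9)|^2]
  = (1/9)[(1) + (1) + (1) + (1) + (1) + (1) + (1) + (1) + (1)] = 9/9 = 1.
(Exp terms are combined using exp(i*s)*conj(exp(i*t)) = exp(i*(s-t)), and sums of them are collapsed using the identity that for every m > 1 the m distinct m-th roots of unity sum to 0, e.g. 1 + exp(2*I*pi/3) + exp(-2*I*pi/3) = 0.)
A character is irreducible iff <chi, chi> = 1, so this representation is irreducible.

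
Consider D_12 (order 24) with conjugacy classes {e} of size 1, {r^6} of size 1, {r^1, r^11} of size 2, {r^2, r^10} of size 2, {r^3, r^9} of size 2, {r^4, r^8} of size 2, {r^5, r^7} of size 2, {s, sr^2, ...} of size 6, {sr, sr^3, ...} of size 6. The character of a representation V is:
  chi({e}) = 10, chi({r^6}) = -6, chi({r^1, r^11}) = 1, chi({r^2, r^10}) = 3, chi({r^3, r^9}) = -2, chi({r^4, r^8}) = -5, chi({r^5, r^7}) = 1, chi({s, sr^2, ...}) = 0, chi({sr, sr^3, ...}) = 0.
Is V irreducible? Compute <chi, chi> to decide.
Not irreducible (reducible): <chi, chi> = 9 > 1.

Solution. <chi, chi> = (1/|G|) sum_C |C| * |chi(C)|^2 = (1/24)[1*|10|^2 + 1*|-6|^2 + 2*|1|^2 + 2*|3|^2 + 2*|-2|^2 + 2*|-5|^2 + 2*|1|^2 + 6*|0|^2 + 6*|0|^2]
  = (1/24)[(100) + (36) + (2) + (18) + (8) + (50) + (2) + (0) + (0)] = 216/24 = 9.
A character is irreducible iff <chi, chi> = 1, so this representation is reducible.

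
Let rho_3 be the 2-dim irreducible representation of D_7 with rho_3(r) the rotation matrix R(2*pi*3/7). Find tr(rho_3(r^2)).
chi_{rho_3}(r^2) = 2*cos(2*pi*3*2/7) = 2*cos(2*pi/7)

Why: rho_3(r^2) is rotation by angle 2*pi*3*2/7, whose trace is 2*cos(2*pi*3*2/7) = 2*cos(2*pi/7).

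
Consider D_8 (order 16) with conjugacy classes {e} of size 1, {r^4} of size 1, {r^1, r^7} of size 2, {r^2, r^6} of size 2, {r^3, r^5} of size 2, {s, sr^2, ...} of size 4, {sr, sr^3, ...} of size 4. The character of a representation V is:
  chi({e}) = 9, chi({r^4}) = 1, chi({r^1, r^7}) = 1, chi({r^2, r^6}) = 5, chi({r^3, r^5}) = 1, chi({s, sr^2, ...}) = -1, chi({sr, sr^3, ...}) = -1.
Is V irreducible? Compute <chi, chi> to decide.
Not irreducible (reducible): <chi, chi> = 9 > 1.

Argument: <chi, chi> = (1/|G|) sum_C |C| * |chi(C)|^2 = (1/16)[1*|9|^2 + 1*|1|^2 + 2*|1|^2 + 2*|5|^2 + 2*|1|^2 + 4*|-1|^2 + 4*|-1|^2]
  = (1/16)[(81) + (1) + (2) + (50) + (2) + (4) + (4)] = 144/16 = 9.
A character is irreducible iff <chi, chi> = 1, so this representation is reducible.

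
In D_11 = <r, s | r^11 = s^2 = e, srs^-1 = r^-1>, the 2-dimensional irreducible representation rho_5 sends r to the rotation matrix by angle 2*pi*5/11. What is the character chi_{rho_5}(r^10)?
chi_{rho_5}(r^10) = 2*cos(2*pi*5*10/11) = -2*cos(pi/11)

Why: rho_5(r^10) is rotation by angle 2*pi*5*10/11, whose trace is 2*cos(2*pi*5*10/11) = -2*cos(pi/11).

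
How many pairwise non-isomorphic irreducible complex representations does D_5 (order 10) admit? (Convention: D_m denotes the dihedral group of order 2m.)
4

Why: The number of irreducible complex representations of a finite group equals its number of conjugacy classes. D_5 has 4 conjugacy classes ((n+3)/2 for n odd), so D_5 (order 10) has exactly 4 irreducible complex representations.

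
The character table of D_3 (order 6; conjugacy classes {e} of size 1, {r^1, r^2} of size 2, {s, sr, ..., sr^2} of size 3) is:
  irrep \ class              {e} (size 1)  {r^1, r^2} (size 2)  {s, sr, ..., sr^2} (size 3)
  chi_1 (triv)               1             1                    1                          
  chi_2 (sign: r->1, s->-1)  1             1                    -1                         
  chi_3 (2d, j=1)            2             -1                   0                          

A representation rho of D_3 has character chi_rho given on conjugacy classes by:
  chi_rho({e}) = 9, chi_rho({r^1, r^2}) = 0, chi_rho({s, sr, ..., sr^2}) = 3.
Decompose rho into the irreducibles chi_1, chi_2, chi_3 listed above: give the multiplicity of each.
Multiplicities: chi_1: 3, chi_2: 0, chi_3: 3.

Argument: Use <chi_rho, chi> = (1/|G|) sum_C |C| * chi_rho(C) * conj(chi(C)) with |G| = 6 for each irreducible chi in the table:
  <chi_rho, chi_1> = (1/6)[1*(9)*conj(1) + 2*(0)*conj(1) + 3*(3)*conj(1)]
      = (1/6)[(9) + (0) + (9)] = 18/6 = 3
  <chi_rho, chi_2> = (1/6)[1*(9)*conj(1) + 2*(0)*conj(1) + 3*(3)*conj(-1)]
      = (1/6)[(9) + (0) + (-9)] = 0/6 = 0
  <chi_rho, chi_3> = (1/6)[1*(9)*conj(2) + 2*(0)*conj(-1) + 3*(3)*conj(0)]
      = (1/6)[(18) + (0) + (0)] = 18/6 = 3
Dimension check: dim(rho) = sum (mult * dim) = 3*1 + 0*1 + 3*2 = 9 = chi_rho(e) = 9.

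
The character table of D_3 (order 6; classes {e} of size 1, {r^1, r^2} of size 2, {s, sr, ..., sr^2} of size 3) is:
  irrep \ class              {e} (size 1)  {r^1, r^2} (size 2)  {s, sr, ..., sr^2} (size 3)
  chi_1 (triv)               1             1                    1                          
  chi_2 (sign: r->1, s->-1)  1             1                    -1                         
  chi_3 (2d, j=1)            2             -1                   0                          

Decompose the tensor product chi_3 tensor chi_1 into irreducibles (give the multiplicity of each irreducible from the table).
chi_3 tensor chi_1 = chi_3 (all other irreducibles have multiplicity 0).

Explanation: The character of a tensor product is the pointwise product (chi_3 * chi_1)(C) = chi_3(C) * chi_1(C):
  {e}: (2)*(1), {r^1, r^2}: (-1)*(1), {s, sr, ..., sr^2}: (0)*(1)
so (chi_3 * chi_1) takes values
  {e} -> 2, {r^1, r^2} -> -1, {s, sr, ..., sr^2} -> 0.
Now take the inner product of this character with each irreducible chi from the table, <chi_3*chi_1, chi> = (1/6) sum_C |C| (chi_3*chi_1)(C) conj(chi(C)):
  <chi_3*chi_1, chi_1> = (1/6)[1*(2)*conj(1) + 2*(-1)*conj(1) + 3*(0)*conj(1)]
      = (1/6)[(2) + (-2) + (0)] = 0/6 = 0
  <chi_3*chi_1, chi_2> = (1/6)[1*(2)*conj(1) + 2*(-1)*conj(1) + 3*(0)*conj(-1)]
      = (1/6)[(2) + (-2) + (0)] = 0/6 = 0
  <chi_3*chi_1, chi_3> = (1/6)[1*(2)*conj(2) + 2*(-1)*conj(-1) + 3*(0)*conj(0)]
      = (1/6)[(4) + (2) + (0)] = 6/6 = 1
Hence the multiplicities are chi_3: 1. Dimension check: dim(chi_3)*dim(chi_1) = 2*1 = 2 and sum (mult * dim) = 1*2 = 2.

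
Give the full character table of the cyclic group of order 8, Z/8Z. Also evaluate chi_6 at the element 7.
Character table of Z/8Z (irreps indexed chi_0,...,chi_7 with chi_k(m) = zeta_8^(k*m), zeta_8 = exp(2*pi*i/8)):
  irrep \ class  {0} (size 1)  {1} (size 1)    {2} (size 1)  {3} (size 1)    {4} (size 1)  {5} (size 1)    {6} (size 1)  {7} (size 1)  
  chi_0          1             1               1             1               1             1               1             1             
  chi_1          1             exp(I*pi/4)     I             exp(3*I*pi/4)   -1            exp(-3*I*pi/4)  -I            exp(-I*pi/4)  
  chi_2          1             I               -1            -I              1             I               -1            -I            
  chi_3          1             exp(3*I*pi/4)   -I            exp(I*pi/4)     -1            exp(-I*pi/4)    I             exp(-3*I*pi/4)
  chi_4          1             -1              1             -1              1             -1              1             -1            
  chi_5          1             exp(-3*I*pi/4)  I             exp(-I*pi/4)    -1            exp(I*pi/4)     -I            exp(3*I*pi/4) 
  chi_6          1             -I              -1            I               1             -I              -1            I             
  chi_7          1             exp(-I*pi/4)    -I            exp(-3*I*pi/4)  -1            exp(3*I*pi/4)   I             exp(I*pi/4)   

Spot check: chi_6(7) = zeta_8^(6*7) = zeta_8^42 = I.

Argument: Z/8Z is abelian, so all 8 irreducible complex representations are 1-dimensional. They are given by chi_k(m) = zeta_8^(k*m) for k = 0,...,7. Row orthogonality: sum_m chi_k(m) conj(chi_l(m)) = 8 * [k = l].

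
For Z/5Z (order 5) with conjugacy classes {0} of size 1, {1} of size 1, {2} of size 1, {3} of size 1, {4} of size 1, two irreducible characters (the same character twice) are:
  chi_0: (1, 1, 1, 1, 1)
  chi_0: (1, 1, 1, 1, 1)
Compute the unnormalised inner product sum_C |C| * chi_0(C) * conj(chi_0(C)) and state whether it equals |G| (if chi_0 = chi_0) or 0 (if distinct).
Sum = 5 = |G| = 5; so <chi_0, chi_0> = 1 (norm-1 confirms irreducibility).

Reasoning: Compute term by term over conjugacy classes (|C| * chi_0(C) * conj(chi_0(C))):
  1*(1)*conj(1) + 1*(1)*conj(1) + 1*(1)*conj(1) + 1*(1)*conj(1) + 1*(1)*conj(1)
  = (1) + (1) + (1) + (1) + (1)
  = 5.
(Exp terms are combined using exp(i*s)*conj(exp(i*t)) = exp(i*(s-t)), and sums of them are collapsed using the identity that for every m > 1 the m distinct m-th roots of unity sum to 0, e.g. 1 + exp(2*I*pi/3) + exp(-2*I*pi/3) = 0.)
Dividing by |G| = 5 gives 5/5 = 1, matching the row-orthogonality relation <chi_0, chi_0> = [chi_0 = chi_0].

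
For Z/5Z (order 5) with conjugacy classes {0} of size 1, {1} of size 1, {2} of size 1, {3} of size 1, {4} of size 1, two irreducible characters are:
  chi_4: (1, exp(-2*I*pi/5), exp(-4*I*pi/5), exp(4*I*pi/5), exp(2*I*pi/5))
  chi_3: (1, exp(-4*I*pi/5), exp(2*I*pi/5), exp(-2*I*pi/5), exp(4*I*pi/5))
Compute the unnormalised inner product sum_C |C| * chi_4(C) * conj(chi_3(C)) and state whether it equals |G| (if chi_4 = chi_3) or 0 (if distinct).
Sum = 0; so <chi_4, chi_3> = 0 (distinct irreducibles are orthogonal).

Proof sketch: Compute term by term over conjugacy classes (|C| * chi_4(C) * conj(chi_3(C))):
  1*(1)*conj(1) + 1*(exp(-2*I*pi/5))*conj(exp(-4*I*pi/5)) + 1*(exp(-4*I*pi/5))*conj(exp(2*I*pi/5)) + 1*(exp(4*I*pi/5))*conj(exp(-2*I*pi/5)) + 1*(exp(2*I*pi/5))*conj(exp(4*I*pi/5))
  = (1) + (exp(2*I*pi/5)) + (exp(4*I*pi/5)) + (exp(-4*I*pi/5)) + (exp(-2*I*pi/5))
  = 0.
(Exp terms are combined using exp(i*s)*conj(exp(i*t)) = exp(i*(s-t)), and sums of them are collapsed using the identity that for every m > 1 the m distinct m-th roots of unity sum to 0, e.g. 1 + exp(2*I*pi/3) + exp(-2*I*pi/3) = 0.)
Dividing by |G| = 5 gives 0/5 = 0, matching the row-orthogonality relation <chi_4, chi_3> = [chi_4 = chi_3].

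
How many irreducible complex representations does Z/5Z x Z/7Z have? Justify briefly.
35

The number of irreducible complex representations of a finite group equals its number of conjugacy classes. Z/5Z x Z/7Z is abelian of order 35, so every element is its own conjugacy class: 35 classes, so Z/5Z x Z/7Z (order 35) has exactly 35 irreducible complex representations.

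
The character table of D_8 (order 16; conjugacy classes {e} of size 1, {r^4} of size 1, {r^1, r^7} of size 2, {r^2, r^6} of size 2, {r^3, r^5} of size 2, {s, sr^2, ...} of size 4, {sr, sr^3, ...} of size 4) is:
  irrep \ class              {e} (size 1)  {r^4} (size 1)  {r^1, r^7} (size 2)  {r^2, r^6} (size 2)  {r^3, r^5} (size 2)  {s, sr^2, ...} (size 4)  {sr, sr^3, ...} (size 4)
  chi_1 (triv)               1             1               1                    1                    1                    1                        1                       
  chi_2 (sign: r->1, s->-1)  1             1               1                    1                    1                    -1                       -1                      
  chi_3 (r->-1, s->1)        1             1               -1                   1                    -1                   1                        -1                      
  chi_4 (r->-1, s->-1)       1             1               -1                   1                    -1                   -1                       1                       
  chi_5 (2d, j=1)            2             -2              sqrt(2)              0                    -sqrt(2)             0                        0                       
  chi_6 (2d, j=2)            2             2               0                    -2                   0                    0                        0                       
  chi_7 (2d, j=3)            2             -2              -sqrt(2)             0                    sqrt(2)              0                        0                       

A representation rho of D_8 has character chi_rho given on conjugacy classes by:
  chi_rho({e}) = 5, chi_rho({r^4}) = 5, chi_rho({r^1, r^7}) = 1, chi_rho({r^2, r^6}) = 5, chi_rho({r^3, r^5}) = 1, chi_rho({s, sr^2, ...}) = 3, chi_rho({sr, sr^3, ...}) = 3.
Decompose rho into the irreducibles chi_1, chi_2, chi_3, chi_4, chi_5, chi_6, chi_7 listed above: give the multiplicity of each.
Multiplicities: chi_1: 3, chi_2: 0, chi_3: 1, chi_4: 1, chi_5: 0, chi_6: 0, chi_7: 0.

Solution. Use <chi_rho, chi> = (1/|G|) sum_C |C| * chi_rho(C) * conj(chi(C)) with |G| = 16 for each irreducible chi in the table:
  <chi_rho, chi_1> = (1/16)[1*(5)*conj(1) + 1*(5)*conj(1) + 2*(1)*conj(1) + 2*(5)*conj(1) + 2*(1)*conj(1) + 4*(3)*conj(1) + 4*(3)*conj(1)]
      = (1/16)[(5) + (5) + (2) + (10) + (2) + (12) + (12)] = 48/16 = 3
  <chi_rho, chi_2> = (1/16)[1*(5)*conj(1) + 1*(5)*conj(1) + 2*(1)*conj(1) + 2*(5)*conj(1) + 2*(1)*conj(1) + 4*(3)*conj(-1) + 4*(3)*conj(-1)]
      = (1/16)[(5) + (5) + (2) + (10) + (2) + (-12) + (-12)] = 0/16 = 0
  <chi_rho, chi_3> = (1/16)[1*(5)*conj(1) + 1*(5)*conj(1) + 2*(1)*conj(-1) + 2*(5)*conj(1) + 2*(1)*conj(-1) + 4*(3)*conj(1) + 4*(3)*conj(-1)]
      = (1/16)[(5) + (5) + (-2) + (10) + (-2) + (12) + (-12)] = 16/16 = 1
  <chi_rho, chi_4> = (1/16)[1*(5)*conj(1) + 1*(5)*conj(1) + 2*(1)*conj(-1) + 2*(5)*conj(1) + 2*(1)*conj(-1) + 4*(3)*conj(-1) + 4*(3)*conj(1)]
      = (1/16)[(5) + (5) + (-2) + (10) + (-2) + (-12) + (12)] = 16/16 = 1
  <chi_rho, chi_5> = (1/16)[1*(5)*conj(2) + 1*(5)*conj(-2) + 2*(1)*conj(sqrt(2)) + 2*(5)*conj(0) + 2*(1)*conj(-sqrt(2)) + 4*(3)*conj(0) + 4*(3)*conj(0)]
      = (1/16)[(10) + (-10) + (2*sqrt(2)) + (0) + (-2*sqrt(2)) + (0) + (0)] = 0/16 = 0
  <chi_rho, chi_6> = (1/16)[1*(5)*conj(2) + 1*(5)*conj(2) + 2*(1)*conj(0) + 2*(5)*conj(-2) + 2*(1)*conj(0) + 4*(3)*conj(0) + 4*(3)*conj(0)]
      = (1/16)[(10) + (10) + (0) + (-20) + (0) + (0) + (0)] = 0/16 = 0
  <chi_rho, chi_7> = (1/16)[1*(5)*conj(2) + 1*(5)*conj(-2) + 2*(1)*conj(-sqrt(2)) + 2*(5)*conj(0) + 2*(1)*conj(sqrt(2)) + 4*(3)*conj(0) + 4*(3)*conj(0)]
      = (1/16)[(10) + (-10) + (-2*sqrt(2)) + (0) + (2*sqrt(2)) + (0) + (0)] = 0/16 = 0
Dimension check: dim(rho) = sum (mult * dim) = 3*1 + 0*1 + 1*1 + 1*1 + 0*2 + 0*2 + 0*2 = 5 = chi_rho(e) = 5.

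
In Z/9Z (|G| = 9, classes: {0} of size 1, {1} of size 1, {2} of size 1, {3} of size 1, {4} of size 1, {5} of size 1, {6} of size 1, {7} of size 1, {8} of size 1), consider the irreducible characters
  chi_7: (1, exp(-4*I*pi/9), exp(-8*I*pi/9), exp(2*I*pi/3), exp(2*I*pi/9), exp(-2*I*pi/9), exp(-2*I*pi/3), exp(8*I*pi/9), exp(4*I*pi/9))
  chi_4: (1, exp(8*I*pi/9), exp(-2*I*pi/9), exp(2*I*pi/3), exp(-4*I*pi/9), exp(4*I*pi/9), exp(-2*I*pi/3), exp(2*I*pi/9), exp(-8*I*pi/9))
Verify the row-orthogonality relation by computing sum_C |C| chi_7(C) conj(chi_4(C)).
Sum = 0; so <chi_7, chi_4> = 0 (distinct irreducibles are orthogonal).

Compute term by term over conjugacy classes (|C| * chi_7(C) * conj(chi_4(C))):
  1*(1)*conj(1) + 1*(exp(-4*I*pi/9))*conj(exp(8*I*pi/9)) + 1*(exp(-8*I*pi/9))*conj(exp(-2*I*pi/9)) + 1*(exp(2*I*pi/3))*conj(exp(2*I*pi/3)) + 1*(exp(2*I*pi/9))*conj(exp(-4*I*pi/9)) + 1*(exp(-2*I*pi/9))*conj(exp(4*I*pi/9)) + 1*(exp(-2*I*pi/3))*conj(exp(-2*I*pi/3)) + 1*(exp(8*I*pi/9))*conj(exp(2*I*pi/9)) + 1*(exp(4*I*pi/9))*conj(exp(-8*I*pi/9))
  = (1) + (exp(2*I*pi/3)) + (exp(-2*I*pi/3)) + (1) + (exp(2*I*pi/3)) + (exp(-2*I*pi/3)) + (1) + (exp(2*I*pi/3)) + (exp(-2*I*pi/3))
  = 0.
(Exp terms are combined using exp(i*s)*conj(exp(i*t)) = exp(i*(s-t)), and sums of them are collapsed using the identity that for every m > 1 the m distinct m-th roots of unity sum to 0, e.g. 1 + exp(2*I*pi/3) + exp(-2*I*pi/3) = 0.)
Dividing by |G| = 9 gives 0/9 = 0, matching the row-orthogonality relation <chi_7, chi_4> = [chi_7 = chi_4].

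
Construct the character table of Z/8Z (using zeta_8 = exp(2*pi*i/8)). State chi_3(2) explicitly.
Character table of Z/8Z (irreps indexed chi_0,...,chi_7 with chi_k(m) = zeta_8^(k*m), zeta_8 = exp(2*pi*i/8)):
  irrep \ class  {0} (size 1)  {1} (size 1)    {2} (size 1)  {3} (size 1)    {4} (size 1)  {5} (size 1)    {6} (size 1)  {7} (size 1)  
  chi_0          1             1               1             1               1             1               1             1             
  chi_1          1             exp(I*pi/4)     I             exp(3*I*pi/4)   -1            exp(-3*I*pi/4)  -I            exp(-I*pi/4)  
  chi_2          1             I               -1            -I              1             I               -1            -I            
  chi_3          1             exp(3*I*pi/4)   -I            exp(I*pi/4)     -1            exp(-I*pi/4)    I             exp(-3*I*pi/4)
  chi_4          1             -1              1             -1              1             -1              1             -1            
  chi_5          1             exp(-3*I*pi/4)  I             exp(-I*pi/4)    -1            exp(I*pi/4)     -I            exp(3*I*pi/4) 
  chi_6          1             -I              -1            I               1             -I              -1            I             
  chi_7          1             exp(-I*pi/4)    -I            exp(-3*I*pi/4)  -1            exp(3*I*pi/4)   I             exp(I*pi/4)   

Spot check: chi_3(2) = zeta_8^(3*2) = zeta_8^6 = -I.

Reasoning: Z/8Z is abelian, so all 8 irreducible complex representations are 1-dimensional. They are given by chi_k(m) = zeta_8^(k*m) for k = 0,...,7. Row orthogonality: sum_m chi_k(m) conj(chi_l(m)) = 8 * [k = l].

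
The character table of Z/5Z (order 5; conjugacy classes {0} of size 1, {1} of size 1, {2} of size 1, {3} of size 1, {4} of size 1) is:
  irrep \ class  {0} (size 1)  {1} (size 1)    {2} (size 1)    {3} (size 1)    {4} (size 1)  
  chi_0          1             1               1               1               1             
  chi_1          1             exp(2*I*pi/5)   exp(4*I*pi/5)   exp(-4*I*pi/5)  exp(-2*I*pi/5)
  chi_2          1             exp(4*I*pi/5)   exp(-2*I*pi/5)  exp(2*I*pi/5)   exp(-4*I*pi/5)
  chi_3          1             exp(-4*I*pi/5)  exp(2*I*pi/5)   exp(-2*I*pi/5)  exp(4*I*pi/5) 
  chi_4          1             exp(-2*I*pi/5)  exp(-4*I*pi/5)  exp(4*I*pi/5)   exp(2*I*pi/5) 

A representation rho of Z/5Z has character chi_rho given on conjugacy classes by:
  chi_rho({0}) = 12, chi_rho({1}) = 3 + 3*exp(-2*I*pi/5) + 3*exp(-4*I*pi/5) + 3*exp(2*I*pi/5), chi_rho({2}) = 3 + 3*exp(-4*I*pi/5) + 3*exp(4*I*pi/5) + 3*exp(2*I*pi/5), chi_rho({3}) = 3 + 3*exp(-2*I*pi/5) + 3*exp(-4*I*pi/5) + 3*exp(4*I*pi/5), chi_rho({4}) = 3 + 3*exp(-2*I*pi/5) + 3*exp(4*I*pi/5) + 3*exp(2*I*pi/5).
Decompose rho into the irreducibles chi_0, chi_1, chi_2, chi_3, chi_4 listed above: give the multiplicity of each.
Multiplicities: chi_0: 3, chi_1: 3, chi_2: 0, chi_3: 3, chi_4: 3.

Derivation: Use <chi_rho, chi> = (1/|G|) sum_C |C| * chi_rho(C) * conj(chi(C)) with |G| = 5 for each irreducible chi in the table:
  <chi_rho, chi_0> = (1/5)[1*(12)*conj(1) + 1*(3 + 3*exp(-2*I*pi/5) + 3*exp(-4*I*pi/5) + 3*exp(2*I*pi/5))*conj(1) + 1*(3 + 3*exp(-4*I*pi/5) + 3*exp(4*I*pi/5) + 3*exp(2*I*pi/5))*conj(1) + 1*(3 + 3*exp(-2*I*pi/5) + 3*exp(-4*I*pi/5) + 3*exp(4*I*pi/5))*conj(1) + 1*(3 + 3*exp(-2*I*pi/5) + 3*exp(4*I*pi/5) + 3*exp(2*I*pi/5))*conj(1)]
      = (1/5)[(12) + (3 + 3*exp(-2*I*pi/5) + 3*exp(-4*I*pi/5) + 3*exp(2*I*pi/5)) + (3 + 3*exp(-4*I*pi/5) + 3*exp(4*I*pi/5) + 3*exp(2*I*pi/5)) + (3 + 3*exp(-2*I*pi/5) + 3*exp(-4*I*pi/5) + 3*exp(4*I*pi/5)) + (3 + 3*exp(-2*I*pi/5) + 3*exp(4*I*pi/5) + 3*exp(2*I*pi/5))] = 15/5 = 3
  <chi_rho, chi_1> = (1/5)[1*(12)*conj(1) + 1*(3 + 3*exp(-2*I*pi/5) + 3*exp(-4*I*pi/5) + 3*exp(2*I*pi/5))*conj(exp(2*I*pi/5)) + 1*(3 + 3*exp(-4*I*pi/5) + 3*exp(4*I*pi/5) + 3*exp(2*I*pi/5))*conj(exp(4*I*pi/5)) + 1*(3 + 3*exp(-2*I*pi/5) + 3*exp(-4*I*pi/5) + 3*exp(4*I*pi/5))*conj(exp(-4*I*pi/5)) + 1*(3 + 3*exp(-2*I*pi/5) + 3*exp(4*I*pi/5) + 3*exp(2*I*pi/5))*conj(exp(-2*I*pi/5))]
      = (1/5)[(12) + (3 + 3*exp(-2*I*pi/5) + 3*exp(-4*I*pi/5) + 3*exp(4*I*pi/5)) + (3 + 3*exp(-2*I*pi/5) + 3*exp(-4*I*pi/5) + 3*exp(2*I*pi/5)) + (3 + 3*exp(-2*I*pi/5) + 3*exp(4*I*pi/5) + 3*exp(2*I*pi/5)) + (3 + 3*exp(-4*I*pi/5) + 3*exp(4*I*pi/5) + 3*exp(2*I*pi/5))] = 15/5 = 3
  <chi_rho, chi_2> = (1/5)[1*(12)*conj(1) + 1*(3 + 3*exp(-2*I*pi/5) + 3*exp(-4*I*pi/5) + 3*exp(2*I*pi/5))*conj(exp(4*I*pi/5)) + 1*(3 + 3*exp(-4*I*pi/5) + 3*exp(4*I*pi/5) + 3*exp(2*I*pi/5))*conj(exp(-2*I*pi/5)) + 1*(3 + 3*exp(-2*I*pi/5) + 3*exp(-4*I*pi/5) + 3*exp(4*I*pi/5))*conj(exp(2*I*pi/5)) + 1*(3 + 3*exp(-2*I*pi/5) + 3*exp(4*I*pi/5) + 3*exp(2*I*pi/5))*conj(exp(-4*I*pi/5))]
      = (1/5)[(12) + (-3) + (-3) + (-3) + (-3)] = 0/5 = 0
  <chi_rho, chi_3> = (1/5)[1*(12)*conj(1) + 1*(3 + 3*exp(-2*I*pi/5) + 3*exp(-4*I*pi/5) + 3*exp(2*I*pi/5))*conj(exp(-4*I*pi/5)) + 1*(3 + 3*exp(-4*I*pi/5) + 3*exp(4*I*pi/5) + 3*exp(2*I*pi/5))*conj(exp(2*I*pi/5)) + 1*(3 + 3*exp(-2*I*pi/5) + 3*exp(-4*I*pi/5) + 3*exp(4*I*pi/5))*conj(exp(-2*I*pi/5)) + 1*(3 + 3*exp(-2*I*pi/5) + 3*exp(4*I*pi/5) + 3*exp(2*I*pi/5))*conj(exp(4*I*pi/5))]
      = (1/5)[(12) + (3 + 3*exp(-4*I*pi/5) + 3*exp(4*I*pi/5) + 3*exp(2*I*pi/5)) + (3 + 3*exp(-2*I*pi/5) + 3*exp(4*I*pi/5) + 3*exp(2*I*pi/5)) + (3 + 3*exp(-2*I*pi/5) + 3*exp(-4*I*pi/5) + 3*exp(2*I*pi/5)) + (3 + 3*exp(-2*I*pi/5) + 3*exp(-4*I*pi/5) + 3*exp(4*I*pi/5))] = 15/5 = 3
  <chi_rho, chi_4> = (1/5)[1*(12)*conj(1) + 1*(3 + 3*exp(-2*I*pi/5) + 3*exp(-4*I*pi/5) + 3*exp(2*I*pi/5))*conj(exp(-2*I*pi/5)) + 1*(3 + 3*exp(-4*I*pi/5) + 3*exp(4*I*pi/5) + 3*exp(2*I*pi/5))*conj(exp(-4*I*pi/5)) + 1*(3 + 3*exp(-2*I*pi/5) + 3*exp(-4*I*pi/5) + 3*exp(4*I*pi/5))*conj(exp(4*I*pi/5)) + 1*(3 + 3*exp(-2*I*pi/5) + 3*exp(4*I*pi/5) + 3*exp(2*I*pi/5))*conj(exp(2*I*pi/5))]
      = (1/5)[(12) + (3 + 3*exp(-2*I*pi/5) + 3*exp(4*I*pi/5) + 3*exp(2*I*pi/5)) + (3 + 3*exp(-2*I*pi/5) + 3*exp(-4*I*pi/5) + 3*exp(4*I*pi/5)) + (3 + 3*exp(-4*I*pi/5) + 3*exp(4*I*pi/5) + 3*exp(2*I*pi/5)) + (3 + 3*exp(-2*I*pi/5) + 3*exp(-4*I*pi/5) + 3*exp(2*I*pi/5))] = 15/5 = 3
(Exp terms are combined using exp(i*s)*conj(exp(i*t)) = exp(i*(s-t)), and sums of them are collapsed using the identity that for every m > 1 the m distinct m-th roots of unity sum to 0, e.g. 1 + exp(2*I*pi/3) + exp(-2*I*pi/3) = 0.)
Dimension check: dim(rho) = sum (mult * dim) = 3*1 + 3*1 + 0*1 + 3*1 + 3*1 = 12 = chi_rho(e) = 12.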